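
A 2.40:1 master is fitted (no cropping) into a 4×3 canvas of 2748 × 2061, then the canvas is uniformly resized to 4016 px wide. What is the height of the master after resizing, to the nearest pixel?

In the 2748×2061 frame the master fills the width: height = 2748 / 2.400 ≈ 1145.00 px.
Scaling 2748 → 4016 is ×1.4614, so the height becomes 1145.00 × 1.4614 ≈ 1673.33 px.

1673 px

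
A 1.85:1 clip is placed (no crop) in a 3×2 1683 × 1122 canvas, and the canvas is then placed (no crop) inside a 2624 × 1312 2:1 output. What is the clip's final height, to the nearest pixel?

1064 px

First fit — 1.85:1 into 1683×1122 spans the width: 1683.00 × 909.73.
Second fit — the 3×2 canvas into 2624×1312 spans the height: 1968.00 × 1312.00 (×1.1693 from 1683×1122).
So the clip's height is 909.73 × 1.1693 ≈ 1063.78.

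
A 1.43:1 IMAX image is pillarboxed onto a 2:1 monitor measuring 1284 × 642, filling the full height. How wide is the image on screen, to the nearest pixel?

918 px

That makes the image 918.06 px wide (642 × 1.430).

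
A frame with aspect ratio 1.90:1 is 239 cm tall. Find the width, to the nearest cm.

454 cm

Width = 239 × 1.900 = 454.10.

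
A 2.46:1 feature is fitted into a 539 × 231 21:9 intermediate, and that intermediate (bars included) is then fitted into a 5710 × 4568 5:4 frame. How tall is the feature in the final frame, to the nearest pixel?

2.46:1 in 539×231: fills the width, so the feature is 539.00 × 219.11.
The 21:9 canvas is width-limited in 5710×4568, giving 5710.00 × 2447.14; scale factor 10.5937.
Applying the same ×10.5937: 219.11 → 2321.14.

2321 px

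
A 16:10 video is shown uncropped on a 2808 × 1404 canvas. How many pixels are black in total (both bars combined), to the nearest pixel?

788486 pixels

16:10 is narrower than Univisium 2:1, so it spans the full height.
The video is 1404 × 16/10 ≈ 2246.4000 px wide.
Black = 2808 − 2246.4000 = 561.6000 px.
That's 561.6000 × 1404 ≈ 788486 black pixels.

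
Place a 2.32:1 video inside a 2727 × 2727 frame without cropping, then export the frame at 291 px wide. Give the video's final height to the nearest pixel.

In the 2727×2727 frame the video fills the width: height = 2727 / 2.320 ≈ 1175.43 px.
Scaling 2727 → 291 is ×0.1067, so the height becomes 1175.43 × 0.1067 ≈ 125.43 px.

125 px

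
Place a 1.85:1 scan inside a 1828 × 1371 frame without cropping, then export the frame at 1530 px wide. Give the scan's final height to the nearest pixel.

Fitted into 1828×1371, the scan spans the width; its height is 1828 / 1.850 ≈ 988.11 px.
Scaling 1828 → 1530 is ×0.8370, so the height becomes 988.11 × 0.8370 ≈ 827.03 px.

827 px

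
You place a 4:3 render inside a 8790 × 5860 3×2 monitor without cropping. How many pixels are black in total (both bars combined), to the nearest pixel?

4:3 is narrower than 3×2, so it spans the full height.
The render is 5860 × 4/3 ≈ 7813.3333 px wide.
8790 − 7813.3333 = 976.6667 px of bars.
Bar area = 976.6667 × 5860 ≈ 5723267 px.

5723267 pixels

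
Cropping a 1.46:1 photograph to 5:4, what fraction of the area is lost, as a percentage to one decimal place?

Going from 1.46:1 to 5:4 means cutting width while keeping height.
Area ratio = (1.250)/(1.460) = 85.62%; the remaining 14.38% is cropped out.

14.4%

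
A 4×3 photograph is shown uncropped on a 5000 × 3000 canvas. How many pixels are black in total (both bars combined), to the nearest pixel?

3000000 pixels

4×3 is narrower than 5:3, so it spans the full height.
The photograph is 3000 × 4/3 ≈ 4000.0000 px wide.
Leftover width: 5000 − 4000.0000 = 1000.0000 px.
Across the 3000-px span: 1000.0000 × 3000 ≈ 3000000 px.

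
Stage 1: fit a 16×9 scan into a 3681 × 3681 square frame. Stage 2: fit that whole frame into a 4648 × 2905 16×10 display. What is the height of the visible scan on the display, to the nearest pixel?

1634 px

16×9 in 3681×3681: fills the width, so the scan is 3681.00 × 2070.56.
The square canvas is height-limited in 4648×2905, giving 2905.00 × 2905.00; scale factor 0.7892.
Applying the same ×0.7892: 2070.56 → 1634.06.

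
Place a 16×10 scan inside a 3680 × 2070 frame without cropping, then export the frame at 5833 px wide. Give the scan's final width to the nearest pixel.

In the 3680×2070 frame the scan fills the height: width = 2070 × 16/10 ≈ 3312.00 px.
The frame scales by 5833/3680 = 1.5851; 3312.00 × 1.5851 ≈ 5249.70 px.

5250 px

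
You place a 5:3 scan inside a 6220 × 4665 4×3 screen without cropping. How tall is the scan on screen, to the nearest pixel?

5:3 is wider than 4×3, so it spans the full width.
Content height = 6220 × 3/5 ≈ 3732.00 px.

3732 px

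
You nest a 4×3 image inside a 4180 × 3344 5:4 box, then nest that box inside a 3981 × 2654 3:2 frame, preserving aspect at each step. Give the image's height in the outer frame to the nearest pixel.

4×3 in 4180×3344: fills the width, so the image is 4180.00 × 3135.00.
5:4 in 3981×2654: fills the height, so the intermediate becomes 3317.50 × 2654.00 — a scale of ×0.7937.
Applying the same ×0.7937: 3135.00 → 2488.12.

2488 px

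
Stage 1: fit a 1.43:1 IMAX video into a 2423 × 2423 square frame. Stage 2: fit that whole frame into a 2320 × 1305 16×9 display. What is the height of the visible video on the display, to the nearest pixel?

913 px

First fit — 1.43:1 IMAX into 2423×2423 spans the width: 2423.00 × 1694.41.
Second fit — the square canvas into 2320×1305 spans the height: 1305.00 × 1305.00 (×0.5386 from 2423×2423).
The video scales with it: height 1694.41 × 0.5386 ≈ 912.59.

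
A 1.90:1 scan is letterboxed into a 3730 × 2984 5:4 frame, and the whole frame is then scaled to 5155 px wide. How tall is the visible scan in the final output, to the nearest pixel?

Fitted into 3730×2984, the scan spans the width; its height is 3730 / 1.900 ≈ 1963.16 px.
Resizing to 5155 px wide multiplies everything by 1.3820: 1963.16 → 2713.16 px.

2713 px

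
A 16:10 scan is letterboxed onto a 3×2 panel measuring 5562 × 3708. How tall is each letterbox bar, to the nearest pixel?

116 px

16:10 is wider than 3×2, so it spans the full width.
That makes the image 3476.25 px tall (5562 × 10/16).
Leftover height: 3708 − 3476.25 = 231.75 px → 115.88 each side.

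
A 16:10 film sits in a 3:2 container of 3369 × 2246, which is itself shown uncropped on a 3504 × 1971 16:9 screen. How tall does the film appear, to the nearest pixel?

1848 px

Inside the 3369×2246 canvas the film is width-limited at 3369.00 × 2105.62.
The 3:2 canvas is height-limited in 3504×1971, giving 2956.50 × 1971.00; scale factor 0.8776.
So the film's height is 2105.62 × 0.8776 ≈ 1847.81.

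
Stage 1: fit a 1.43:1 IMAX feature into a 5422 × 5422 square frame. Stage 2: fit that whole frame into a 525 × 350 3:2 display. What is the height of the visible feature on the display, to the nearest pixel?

245 px

1.43:1 IMAX in 5422×5422: fills the width, so the feature is 5422.00 × 3791.61.
The square canvas is height-limited in 525×350, giving 350.00 × 350.00; scale factor 0.0646.
So the feature's height is 3791.61 × 0.0646 ≈ 244.76.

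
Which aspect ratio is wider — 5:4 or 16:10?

5:4 = 1.25 and 16:10 = 1.6; 1.6 > 1.25.

16:10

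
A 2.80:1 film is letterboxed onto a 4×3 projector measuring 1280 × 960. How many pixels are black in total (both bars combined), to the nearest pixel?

Since 2.800 > 1.333, the film is width-limited.
That makes the image 457.1429 px tall (1280 / 2.800).
Black = 960 − 457.1429 = 502.8571 px.
That's 502.8571 × 1280 ≈ 643657 black pixels.

643657 pixels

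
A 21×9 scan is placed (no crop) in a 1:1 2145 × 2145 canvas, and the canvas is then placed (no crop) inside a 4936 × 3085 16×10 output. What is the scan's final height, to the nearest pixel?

1322 px

First fit — 21×9 into 2145×2145 spans the width: 2145.00 × 919.29.
The 1:1 canvas is height-limited in 4936×3085, giving 3085.00 × 3085.00; scale factor 1.4382.
Applying the same ×1.4382: 919.29 → 1322.14.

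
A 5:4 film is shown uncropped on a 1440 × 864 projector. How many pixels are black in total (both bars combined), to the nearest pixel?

311040 pixels

Since 1.250 < 1.667, the film is height-limited.
That makes the image 1080.0000 px wide (864 × 5/4).
Black = 1440 − 1080.0000 = 360.0000 px.
Bar area = 360.0000 × 864 ≈ 311040 px.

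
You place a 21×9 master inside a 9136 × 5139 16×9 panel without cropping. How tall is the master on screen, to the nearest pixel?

3915 px

21×9 (2.333) > 16×9 (1.778), so the master fills the width.
Content height = 9136 × 9/21 ≈ 3915.43 px.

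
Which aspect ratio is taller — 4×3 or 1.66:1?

4×3

4×3 = 1.333 and 1.66; 1.66 > 1.333. The smaller width-to-height ratio is the taller frame.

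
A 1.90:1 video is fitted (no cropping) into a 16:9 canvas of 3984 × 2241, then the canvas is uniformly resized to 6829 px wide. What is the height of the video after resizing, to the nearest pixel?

3594 px

In the 3984×2241 frame the video fills the width: height = 3984 / 1.900 ≈ 2096.84 px.
Scaling 3984 → 6829 is ×1.7141, so the height becomes 2096.84 × 1.7141 ≈ 3594.21 px.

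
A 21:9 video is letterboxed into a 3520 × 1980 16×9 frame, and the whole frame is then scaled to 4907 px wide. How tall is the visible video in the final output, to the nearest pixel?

2103 px

At 3520×1980 the video is width-limited, so height = 3520 × 9/21 ≈ 1508.57 px.
The frame scales by 4907/3520 = 1.3940; 1508.57 × 1.3940 ≈ 2103.00 px.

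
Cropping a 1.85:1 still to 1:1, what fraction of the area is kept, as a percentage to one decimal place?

1:1 is narrower than 1.85:1, so the crop keeps the full height and trims the width.
(1.000)/(1.850) ≈ 0.541 of the area survives.

54.1%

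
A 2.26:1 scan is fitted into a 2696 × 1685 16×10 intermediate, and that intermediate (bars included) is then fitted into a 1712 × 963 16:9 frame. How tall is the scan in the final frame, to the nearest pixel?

2.26:1 in 2696×1685: fills the width, so the scan is 2696.00 × 1192.92.
The 16×10 canvas is height-limited in 1712×963, giving 1540.80 × 963.00; scale factor 0.5715.
Applying the same ×0.5715: 1192.92 → 681.77.

682 px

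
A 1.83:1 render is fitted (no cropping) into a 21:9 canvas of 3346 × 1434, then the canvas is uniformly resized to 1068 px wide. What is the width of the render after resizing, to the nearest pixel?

At 3346×1434 the render is height-limited, so width = 1434 × 1.830 ≈ 2624.22 px.
Resizing to 1068 px wide multiplies everything by 0.3192: 2624.22 → 837.62 px.

838 px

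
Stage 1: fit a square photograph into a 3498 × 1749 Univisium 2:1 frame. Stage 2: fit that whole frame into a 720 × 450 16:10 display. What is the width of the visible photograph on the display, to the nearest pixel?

Inside the 3498×1749 canvas the photograph is height-limited at 1749.00 × 1749.00.
The Univisium 2:1 canvas is width-limited in 720×450, giving 720.00 × 360.00; scale factor 0.2058.
Applying the same ×0.2058: 1749.00 → 360.00.

360 px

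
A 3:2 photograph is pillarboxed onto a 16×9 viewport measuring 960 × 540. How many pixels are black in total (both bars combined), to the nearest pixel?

3:2 (1.500) < 16×9 (1.778), so the photograph fills the height.
Content width = 540 × 3/2 ≈ 810.0000 px.
Black = 960 − 810.0000 = 150.0000 px.
Across the 540-px span: 150.0000 × 540 ≈ 81000 px.

81000 pixels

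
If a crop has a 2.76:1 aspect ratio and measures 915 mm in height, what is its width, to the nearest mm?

Width = 915 × 2.760 = 2525.40.

2525 mm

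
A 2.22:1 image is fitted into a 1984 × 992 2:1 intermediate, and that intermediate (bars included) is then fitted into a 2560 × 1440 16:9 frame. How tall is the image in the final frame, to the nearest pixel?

1153 px

First fit — 2.22:1 into 1984×992 spans the width: 1984.00 × 893.69.
2:1 in 2560×1440: fills the width, so the intermediate becomes 2560.00 × 1280.00 — a scale of ×1.2903.
Applying the same ×1.2903: 893.69 → 1153.15.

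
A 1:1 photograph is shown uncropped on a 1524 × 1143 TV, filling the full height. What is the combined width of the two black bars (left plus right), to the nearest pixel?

That makes the image 1143.00 px wide (1143 × 1/1).
1524 − 1143.00 = 381.00 px of bars.

381 px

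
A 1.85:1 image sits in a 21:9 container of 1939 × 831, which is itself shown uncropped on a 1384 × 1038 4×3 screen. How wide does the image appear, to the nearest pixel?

1097 px

1.85:1 in 1939×831: fills the height, so the image is 1537.35 × 831.00.
The 21:9 canvas is width-limited in 1384×1038, giving 1384.00 × 593.14; scale factor 0.7138.
So the image's width is 1537.35 × 0.7138 ≈ 1097.31.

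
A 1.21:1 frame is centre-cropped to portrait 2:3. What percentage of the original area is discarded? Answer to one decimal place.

Going from 1.21:1 to portrait 2:3 means cutting width while keeping height.
Area ratio = (0.667)/(1.210) = 55.10%; the remaining 44.90% is cropped out.

44.9%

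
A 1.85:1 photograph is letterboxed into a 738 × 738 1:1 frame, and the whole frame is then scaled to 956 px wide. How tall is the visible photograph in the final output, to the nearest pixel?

517 px

In the 738×738 frame the photograph fills the width: height = 738 / 1.850 ≈ 398.92 px.
Scaling 738 → 956 is ×1.2954, so the height becomes 398.92 × 1.2954 ≈ 516.76 px.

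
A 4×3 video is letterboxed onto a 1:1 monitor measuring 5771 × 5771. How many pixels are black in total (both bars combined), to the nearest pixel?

8326110 pixels

4×3 (1.333) > 1:1 (1.000), so the video fills the width.
The video is 5771 × 3/4 ≈ 4328.2500 px tall.
5771 − 4328.2500 = 1442.7500 px of bars.
That's 1442.7500 × 5771 ≈ 8326110 black pixels.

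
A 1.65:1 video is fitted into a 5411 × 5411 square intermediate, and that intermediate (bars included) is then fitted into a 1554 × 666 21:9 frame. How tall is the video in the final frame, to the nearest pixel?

First fit — 1.65:1 into 5411×5411 spans the width: 5411.00 × 3279.39.
Second fit — the square canvas into 1554×666 spans the height: 666.00 × 666.00 (×0.1231 from 5411×5411).
The video scales with it: height 3279.39 × 0.1231 ≈ 403.64.

404 px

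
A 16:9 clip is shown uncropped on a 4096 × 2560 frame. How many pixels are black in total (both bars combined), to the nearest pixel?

16:9 is wider than 16×10, so it spans the full width.
Content height = 4096 × 9/16 ≈ 2304.0000 px.
Black = 2560 − 2304.0000 = 256.0000 px.
Across the 4096-px span: 256.0000 × 4096 ≈ 1048576 px.

1048576 pixels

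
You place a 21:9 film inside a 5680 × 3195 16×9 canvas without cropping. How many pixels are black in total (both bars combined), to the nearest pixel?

Since 2.333 > 1.778, the film is width-limited.
Content height = 5680 × 9/21 ≈ 2434.2857 px.
Leftover height: 3195 − 2434.2857 = 760.7143 px.
Bar area = 760.7143 × 5680 ≈ 4320857 px.

4320857 pixels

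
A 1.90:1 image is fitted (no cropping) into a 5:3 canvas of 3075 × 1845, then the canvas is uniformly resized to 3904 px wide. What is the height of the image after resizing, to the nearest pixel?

Fitted into 3075×1845, the image spans the width; its height is 3075 / 1.900 ≈ 1618.42 px.
Scaling 3075 → 3904 is ×1.2696, so the height becomes 1618.42 × 1.2696 ≈ 2054.74 px.

2055 px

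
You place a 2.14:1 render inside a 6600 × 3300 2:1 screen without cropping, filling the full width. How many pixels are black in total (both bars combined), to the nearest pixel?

1424860 pixels

Content height = 6600 / 2.140 ≈ 3084.1121 px.
Black = 3300 − 3084.1121 = 215.8879 px.
That's 215.8879 × 6600 ≈ 1424860 black pixels.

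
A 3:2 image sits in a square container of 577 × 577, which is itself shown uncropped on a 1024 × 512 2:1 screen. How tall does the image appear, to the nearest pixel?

Inside the 577×577 canvas the image is width-limited at 577.00 × 384.67.
square in 1024×512: fills the height, so the intermediate becomes 512.00 × 512.00 — a scale of ×0.8873.
Applying the same ×0.8873: 384.67 → 341.33.

341 px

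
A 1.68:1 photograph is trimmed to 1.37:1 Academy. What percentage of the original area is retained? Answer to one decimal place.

81.5%

The height stays; only width is cut (since 1.37:1 Academy is narrower than 1.68:1).
Fraction kept = (1.370)/(1.680) ≈ 81.55%.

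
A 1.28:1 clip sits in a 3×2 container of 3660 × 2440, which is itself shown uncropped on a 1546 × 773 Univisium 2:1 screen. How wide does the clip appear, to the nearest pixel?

989 px

Inside the 3660×2440 canvas the clip is height-limited at 3123.20 × 2440.00.
The 3×2 canvas is height-limited in 1546×773, giving 1159.50 × 773.00; scale factor 0.3168.
So the clip's width is 3123.20 × 0.3168 ≈ 989.44.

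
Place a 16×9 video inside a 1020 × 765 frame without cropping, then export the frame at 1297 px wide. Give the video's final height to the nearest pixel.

730 px

Fitted into 1020×765, the video spans the width; its height is 1020 × 9/16 ≈ 573.75 px.
Scaling 1020 → 1297 is ×1.2716, so the height becomes 573.75 × 1.2716 ≈ 729.56 px.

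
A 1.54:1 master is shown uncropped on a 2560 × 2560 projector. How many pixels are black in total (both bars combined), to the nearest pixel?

1.54:1 is wider than square, so it spans the full width.
The master is 2560 / 1.540 ≈ 1662.3377 px tall.
2560 − 1662.3377 = 897.6623 px of bars.
Across the 2560-px span: 897.6623 × 2560 ≈ 2298016 px.

2298016 pixels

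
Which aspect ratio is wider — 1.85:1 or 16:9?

1.85 and 16:9 = 1.778; 1.85 > 1.778.

1.85:1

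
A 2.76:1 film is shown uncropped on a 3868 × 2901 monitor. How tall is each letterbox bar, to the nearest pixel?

750 px

Since 2.760 > 1.333, the film is width-limited.
The film is 3868 / 2.760 ≈ 1401.45 px tall.
2901 − 1401.45 = 1499.55 px of bars (749.78 each).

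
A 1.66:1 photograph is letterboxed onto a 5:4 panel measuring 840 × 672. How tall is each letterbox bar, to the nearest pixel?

1.66:1 is wider than 5:4, so it spans the full width.
Content height = 840 / 1.660 ≈ 506.02 px.
Leftover height: 672 − 506.02 = 165.98 px → 82.99 each side.

83 px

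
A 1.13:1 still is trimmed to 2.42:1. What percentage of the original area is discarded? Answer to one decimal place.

53.3%

2.42:1 is wider than 1.13:1, so the crop keeps the full width and trims the height.
Area ratio = (1.130)/(2.420) = 46.69%; the remaining 53.31% is cropped out.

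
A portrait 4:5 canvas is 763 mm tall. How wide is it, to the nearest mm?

763 / 5 × 4 = 610.40.

610 mm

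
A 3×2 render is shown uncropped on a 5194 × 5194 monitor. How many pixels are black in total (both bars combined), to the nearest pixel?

8992545 pixels

3×2 is wider than 1:1, so it spans the full width.
The render is 5194 × 2/3 ≈ 3462.6667 px tall.
5194 − 3462.6667 = 1731.3333 px of bars.
Bar area = 1731.3333 × 5194 ≈ 8992545 px.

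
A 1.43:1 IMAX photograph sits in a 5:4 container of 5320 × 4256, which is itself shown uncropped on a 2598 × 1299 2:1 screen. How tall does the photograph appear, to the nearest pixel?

First fit — 1.43:1 IMAX into 5320×4256 spans the width: 5320.00 × 3720.28.
Second fit — the 5:4 canvas into 2598×1299 spans the height: 1623.75 × 1299.00 (×0.3052 from 5320×4256).
The photograph scales with it: height 3720.28 × 0.3052 ≈ 1135.49.

1135 px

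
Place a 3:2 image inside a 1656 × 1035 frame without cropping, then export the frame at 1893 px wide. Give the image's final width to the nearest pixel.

At 1656×1035 the image is height-limited, so width = 1035 × 3/2 ≈ 1552.50 px.
Resizing to 1893 px wide multiplies everything by 1.1431: 1552.50 → 1774.69 px.

1775 px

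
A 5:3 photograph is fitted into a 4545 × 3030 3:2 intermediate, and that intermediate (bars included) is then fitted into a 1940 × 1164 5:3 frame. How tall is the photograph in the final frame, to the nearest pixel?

5:3 in 4545×3030: fills the width, so the photograph is 4545.00 × 2727.00.
The 3:2 canvas is height-limited in 1940×1164, giving 1746.00 × 1164.00; scale factor 0.3842.
The photograph scales with it: height 2727.00 × 0.3842 ≈ 1047.60.

1048 px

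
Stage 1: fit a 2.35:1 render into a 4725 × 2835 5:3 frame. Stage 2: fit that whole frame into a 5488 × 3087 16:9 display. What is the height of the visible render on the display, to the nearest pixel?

2189 px

2.35:1 in 4725×2835: fills the width, so the render is 4725.00 × 2010.64.
5:3 in 5488×3087: fills the height, so the intermediate becomes 5145.00 × 3087.00 — a scale of ×1.0889.
The render scales with it: height 2010.64 × 1.0889 ≈ 2189.36.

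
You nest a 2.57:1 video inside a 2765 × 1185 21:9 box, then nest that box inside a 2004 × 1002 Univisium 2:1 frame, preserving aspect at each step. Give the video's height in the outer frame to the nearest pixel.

780 px

First fit — 2.57:1 into 2765×1185 spans the width: 2765.00 × 1075.88.
The 21:9 canvas is width-limited in 2004×1002, giving 2004.00 × 858.86; scale factor 0.7248.
Applying the same ×0.7248: 1075.88 → 779.77.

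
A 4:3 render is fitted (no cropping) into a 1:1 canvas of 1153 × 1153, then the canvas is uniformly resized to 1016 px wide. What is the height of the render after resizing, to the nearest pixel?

At 1153×1153 the render is width-limited, so height = 1153 × 3/4 ≈ 864.75 px.
Scaling 1153 → 1016 is ×0.8812, so the height becomes 864.75 × 0.8812 ≈ 762.00 px.

762 px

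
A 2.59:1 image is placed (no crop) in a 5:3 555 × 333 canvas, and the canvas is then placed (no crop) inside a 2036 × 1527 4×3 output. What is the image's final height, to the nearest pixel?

2.59:1 in 555×333: fills the width, so the image is 555.00 × 214.29.
The 5:3 canvas is width-limited in 2036×1527, giving 2036.00 × 1221.60; scale factor 3.6685.
The image scales with it: height 214.29 × 3.6685 ≈ 786.10.

786 px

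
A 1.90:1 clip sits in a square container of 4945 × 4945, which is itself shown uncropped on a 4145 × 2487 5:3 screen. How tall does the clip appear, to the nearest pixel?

1.90:1 in 4945×4945: fills the width, so the clip is 4945.00 × 2602.63.
The square canvas is height-limited in 4145×2487, giving 2487.00 × 2487.00; scale factor 0.5029.
So the clip's height is 2602.63 × 0.5029 ≈ 1308.95.

1309 px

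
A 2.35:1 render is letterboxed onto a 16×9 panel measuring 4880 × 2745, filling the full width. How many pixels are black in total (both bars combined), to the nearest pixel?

The render is 4880 / 2.350 ≈ 2076.5957 px tall.
2745 − 2076.5957 = 668.4043 px of bars.
Across the 4880-px span: 668.4043 × 4880 ≈ 3261813 px.

3261813 pixels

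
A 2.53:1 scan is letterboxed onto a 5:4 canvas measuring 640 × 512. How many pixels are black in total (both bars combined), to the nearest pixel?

165783 pixels

2.53:1 is wider than 5:4, so it spans the full width.
That makes the image 252.9644 px tall (640 / 2.530).
Leftover height: 512 − 252.9644 = 259.0356 px.
That's 259.0356 × 640 ≈ 165783 black pixels.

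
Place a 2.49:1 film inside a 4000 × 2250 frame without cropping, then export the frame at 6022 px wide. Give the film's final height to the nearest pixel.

In the 4000×2250 frame the film fills the width: height = 4000 / 2.490 ≈ 1606.43 px.
The frame scales by 6022/4000 = 1.5055; 1606.43 × 1.5055 ≈ 2418.47 px.

2418 px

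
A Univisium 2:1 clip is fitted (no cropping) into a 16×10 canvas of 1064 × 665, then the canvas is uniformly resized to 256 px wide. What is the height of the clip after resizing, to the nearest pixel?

At 1064×665 the clip is width-limited, so height = 1064 × 1/2 ≈ 532.00 px.
The frame scales by 256/1064 = 0.2406; 532.00 × 0.2406 ≈ 128.00 px.

128 px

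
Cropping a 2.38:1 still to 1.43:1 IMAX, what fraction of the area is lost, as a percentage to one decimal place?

39.9%

Going from 2.38:1 to 1.43:1 IMAX means cutting width while keeping height.
(1.430)/(2.380) ≈ 0.601 of the area survives, leaving 39.92% discarded.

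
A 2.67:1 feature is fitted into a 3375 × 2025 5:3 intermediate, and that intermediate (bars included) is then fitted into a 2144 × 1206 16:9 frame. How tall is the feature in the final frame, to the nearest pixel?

753 px

First fit — 2.67:1 into 3375×2025 spans the width: 3375.00 × 1264.04.
5:3 in 2144×1206: fills the height, so the intermediate becomes 2010.00 × 1206.00 — a scale of ×0.5956.
So the feature's height is 1264.04 × 0.5956 ≈ 752.81.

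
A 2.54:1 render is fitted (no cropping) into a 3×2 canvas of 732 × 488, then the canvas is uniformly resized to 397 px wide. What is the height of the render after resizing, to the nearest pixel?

At 732×488 the render is width-limited, so height = 732 / 2.540 ≈ 288.19 px.
The frame scales by 397/732 = 0.5423; 288.19 × 0.5423 ≈ 156.30 px.

156 px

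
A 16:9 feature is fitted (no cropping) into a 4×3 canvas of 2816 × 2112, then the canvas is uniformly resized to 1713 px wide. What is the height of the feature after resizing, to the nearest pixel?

964 px

At 2816×2112 the feature is width-limited, so height = 2816 × 9/16 ≈ 1584.00 px.
The frame scales by 1713/2816 = 0.6083; 1584.00 × 0.6083 ≈ 963.56 px.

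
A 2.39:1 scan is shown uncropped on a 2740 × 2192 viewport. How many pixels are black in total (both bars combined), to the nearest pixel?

2864825 pixels

2.39:1 (2.390) > 5:4 (1.250), so the scan fills the width.
The scan is 2740 / 2.390 ≈ 1146.4435 px tall.
Leftover height: 2192 − 1146.4435 = 1045.5565 px.
Across the 2740-px span: 1045.5565 × 2740 ≈ 2864825 px.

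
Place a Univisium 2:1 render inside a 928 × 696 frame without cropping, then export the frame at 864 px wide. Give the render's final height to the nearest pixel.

Fitted into 928×696, the render spans the width; its height is 928 × 1/2 ≈ 464.00 px.
Scaling 928 → 864 is ×0.9310, so the height becomes 464.00 × 0.9310 ≈ 432.00 px.

432 px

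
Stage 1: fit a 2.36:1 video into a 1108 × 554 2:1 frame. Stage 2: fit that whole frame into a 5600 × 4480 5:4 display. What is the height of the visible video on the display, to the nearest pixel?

First fit — 2.36:1 into 1108×554 spans the width: 1108.00 × 469.49.
2:1 in 5600×4480: fills the width, so the intermediate becomes 5600.00 × 2800.00 — a scale of ×5.0542.
The video scales with it: height 469.49 × 5.0542 ≈ 2372.88.

2373 px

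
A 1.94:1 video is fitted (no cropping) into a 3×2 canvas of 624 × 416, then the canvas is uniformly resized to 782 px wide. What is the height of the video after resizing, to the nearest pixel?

403 px

Fitted into 624×416, the video spans the width; its height is 624 / 1.940 ≈ 321.65 px.
The frame scales by 782/624 = 1.2532; 321.65 × 1.2532 ≈ 403.09 px.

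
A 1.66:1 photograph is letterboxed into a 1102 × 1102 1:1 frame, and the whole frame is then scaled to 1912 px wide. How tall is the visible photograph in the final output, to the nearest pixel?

1152 px

Fitted into 1102×1102, the photograph spans the width; its height is 1102 / 1.660 ≈ 663.86 px.
The frame scales by 1912/1102 = 1.7350; 663.86 × 1.7350 ≈ 1151.81 px.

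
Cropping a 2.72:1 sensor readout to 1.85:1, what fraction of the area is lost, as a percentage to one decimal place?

1.85:1 is narrower than 2.72:1, so the crop keeps the full height and trims the width.
(1.850)/(2.720) ≈ 0.680 of the area survives, leaving 31.99% discarded.

32.0%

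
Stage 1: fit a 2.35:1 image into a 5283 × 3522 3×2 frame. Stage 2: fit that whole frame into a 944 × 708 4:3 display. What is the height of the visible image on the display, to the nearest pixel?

First fit — 2.35:1 into 5283×3522 spans the width: 5283.00 × 2248.09.
Second fit — the 3×2 canvas into 944×708 spans the width: 944.00 × 629.33 (×0.1787 from 5283×3522).
Applying the same ×0.1787: 2248.09 → 401.70.

402 px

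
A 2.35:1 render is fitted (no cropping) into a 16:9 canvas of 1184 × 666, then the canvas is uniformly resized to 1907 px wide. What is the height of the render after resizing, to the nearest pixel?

811 px

Fitted into 1184×666, the render spans the width; its height is 1184 / 2.350 ≈ 503.83 px.
Resizing to 1907 px wide multiplies everything by 1.6106: 503.83 → 811.49 px.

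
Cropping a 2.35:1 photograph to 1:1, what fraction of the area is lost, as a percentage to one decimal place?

Going from 2.35:1 to 1:1 means cutting width while keeping height.
Area ratio = (1.000)/(2.350) = 42.55%; the remaining 57.45% is cropped out.

57.4%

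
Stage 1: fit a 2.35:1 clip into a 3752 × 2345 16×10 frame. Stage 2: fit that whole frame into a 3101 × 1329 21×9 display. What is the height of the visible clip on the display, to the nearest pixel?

Inside the 3752×2345 canvas the clip is width-limited at 3752.00 × 1596.60.
Second fit — the 16×10 canvas into 3101×1329 spans the height: 2126.40 × 1329.00 (×0.5667 from 3752×2345).
So the clip's height is 1596.60 × 0.5667 ≈ 904.85.

905 px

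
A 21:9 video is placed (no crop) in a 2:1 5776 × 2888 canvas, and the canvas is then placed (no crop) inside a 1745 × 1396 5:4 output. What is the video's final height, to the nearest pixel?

First fit — 21:9 into 5776×2888 spans the width: 5776.00 × 2475.43.
The 2:1 canvas is width-limited in 1745×1396, giving 1745.00 × 872.50; scale factor 0.3021.
Applying the same ×0.3021: 2475.43 → 747.86.

748 px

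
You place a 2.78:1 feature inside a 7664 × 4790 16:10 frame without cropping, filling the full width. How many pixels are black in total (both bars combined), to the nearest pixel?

Content height = 7664 / 2.780 ≈ 2756.8345 px.
Leftover height: 4790 − 2756.8345 = 2033.1655 px.
That's 2033.1655 × 7664 ≈ 15582180 black pixels.

15582180 pixels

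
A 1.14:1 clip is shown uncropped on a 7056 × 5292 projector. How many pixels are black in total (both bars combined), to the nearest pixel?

5414351 pixels

1.14:1 is narrower than 4:3, so it spans the full height.
That makes the image 6032.8800 px wide (5292 × 1.140).
Leftover width: 7056 − 6032.8800 = 1023.1200 px.
Bar area = 1023.1200 × 5292 ≈ 5414351 px.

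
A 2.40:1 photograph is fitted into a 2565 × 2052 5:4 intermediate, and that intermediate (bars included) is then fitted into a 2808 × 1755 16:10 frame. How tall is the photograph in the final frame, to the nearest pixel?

First fit — 2.40:1 into 2565×2052 spans the width: 2565.00 × 1068.75.
5:4 in 2808×1755: fills the height, so the intermediate becomes 2193.75 × 1755.00 — a scale of ×0.8553.
So the photograph's height is 1068.75 × 0.8553 ≈ 914.06.

914 px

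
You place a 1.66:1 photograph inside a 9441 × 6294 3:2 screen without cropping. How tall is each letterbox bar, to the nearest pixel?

303 px

Since 1.660 > 1.500, the photograph is width-limited.
That makes the image 5687.35 px tall (9441 / 1.660).
Black = 6294 − 5687.35 = 606.65 px, or 303.33 per bar.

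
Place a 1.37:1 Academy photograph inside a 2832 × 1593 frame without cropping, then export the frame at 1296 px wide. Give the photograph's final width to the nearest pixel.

999 px

In the 2832×1593 frame the photograph fills the height: width = 1593 × 1.370 ≈ 2182.41 px.
The frame scales by 1296/2832 = 0.4576; 2182.41 × 0.4576 ≈ 998.73 px.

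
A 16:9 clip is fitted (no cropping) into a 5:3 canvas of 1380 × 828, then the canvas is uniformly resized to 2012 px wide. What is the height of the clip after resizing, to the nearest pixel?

1132 px

At 1380×828 the clip is width-limited, so height = 1380 × 9/16 ≈ 776.25 px.
The frame scales by 2012/1380 = 1.4580; 776.25 × 1.4580 ≈ 1131.75 px.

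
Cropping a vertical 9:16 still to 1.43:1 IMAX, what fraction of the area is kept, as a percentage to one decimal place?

The width stays; only height is cut (since 1.43:1 IMAX is wider than vertical 9:16).
(0.562)/(1.430) ≈ 0.393 of the area survives.

39.3%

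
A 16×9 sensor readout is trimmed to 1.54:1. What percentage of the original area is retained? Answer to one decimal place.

86.6%

The height stays; only width is cut (since 1.54:1 is narrower than 16×9).
(1.540)/(1.778) ≈ 0.866 of the area survives.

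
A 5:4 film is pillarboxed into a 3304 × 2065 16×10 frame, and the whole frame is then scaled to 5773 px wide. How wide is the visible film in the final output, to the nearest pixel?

At 3304×2065 the film is height-limited, so width = 2065 × 5/4 ≈ 2581.25 px.
Scaling 3304 → 5773 is ×1.7473, so the width becomes 2581.25 × 1.7473 ≈ 4510.16 px.

4510 px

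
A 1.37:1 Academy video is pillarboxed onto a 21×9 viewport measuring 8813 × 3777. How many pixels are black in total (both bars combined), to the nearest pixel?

13742652 pixels

Since 1.370 < 2.333, the video is height-limited.
That makes the image 5174.4900 px wide (3777 × 1.370).
8813 − 5174.4900 = 3638.5100 px of bars.
Across the 3777-px span: 3638.5100 × 3777 ≈ 13742652 px.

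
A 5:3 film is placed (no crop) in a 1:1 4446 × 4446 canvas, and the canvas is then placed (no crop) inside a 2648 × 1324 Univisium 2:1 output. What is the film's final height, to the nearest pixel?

Inside the 4446×4446 canvas the film is width-limited at 4446.00 × 2667.60.
1:1 in 2648×1324: fills the height, so the intermediate becomes 1324.00 × 1324.00 — a scale of ×0.2978.
Applying the same ×0.2978: 2667.60 → 794.40.

794 px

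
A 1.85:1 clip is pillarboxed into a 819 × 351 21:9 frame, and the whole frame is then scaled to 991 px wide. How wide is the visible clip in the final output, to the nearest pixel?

Fitted into 819×351, the clip spans the height; its width is 351 × 1.850 ≈ 649.35 px.
Scaling 819 → 991 is ×1.2100, so the width becomes 649.35 × 1.2100 ≈ 785.72 px.

786 px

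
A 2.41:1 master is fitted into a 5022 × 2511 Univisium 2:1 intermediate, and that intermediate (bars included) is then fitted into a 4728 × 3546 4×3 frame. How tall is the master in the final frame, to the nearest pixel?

First fit — 2.41:1 into 5022×2511 spans the width: 5022.00 × 2083.82.
Univisium 2:1 in 4728×3546: fills the width, so the intermediate becomes 4728.00 × 2364.00 — a scale of ×0.9415.
Applying the same ×0.9415: 2083.82 → 1961.83.

1962 px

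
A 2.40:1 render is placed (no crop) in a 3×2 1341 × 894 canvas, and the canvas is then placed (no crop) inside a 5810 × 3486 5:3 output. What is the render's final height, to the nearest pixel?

2.40:1 in 1341×894: fills the width, so the render is 1341.00 × 558.75.
Second fit — the 3×2 canvas into 5810×3486 spans the height: 5229.00 × 3486.00 (×3.8993 from 1341×894).
Applying the same ×3.8993: 558.75 → 2178.75.

2179 px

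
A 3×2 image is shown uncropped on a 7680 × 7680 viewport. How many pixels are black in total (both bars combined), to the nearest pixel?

19660800 pixels

Since 1.500 > 1.000, the image is width-limited.
Content height = 7680 × 2/3 ≈ 5120.0000 px.
Leftover height: 7680 − 5120.0000 = 2560.0000 px.
Bar area = 2560.0000 × 7680 ≈ 19660800 px.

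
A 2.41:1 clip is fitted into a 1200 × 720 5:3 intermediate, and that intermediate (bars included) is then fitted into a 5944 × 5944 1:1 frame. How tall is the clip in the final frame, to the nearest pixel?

2.41:1 in 1200×720: fills the width, so the clip is 1200.00 × 497.93.
Second fit — the 5:3 canvas into 5944×5944 spans the width: 5944.00 × 3566.40 (×4.9533 from 1200×720).
So the clip's height is 497.93 × 4.9533 ≈ 2466.39.

2466 px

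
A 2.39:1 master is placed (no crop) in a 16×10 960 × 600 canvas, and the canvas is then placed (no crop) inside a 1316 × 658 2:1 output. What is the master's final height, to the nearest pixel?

441 px

First fit — 2.39:1 into 960×600 spans the width: 960.00 × 401.67.
The 16×10 canvas is height-limited in 1316×658, giving 1052.80 × 658.00; scale factor 1.0967.
The master scales with it: height 401.67 × 1.0967 ≈ 440.50.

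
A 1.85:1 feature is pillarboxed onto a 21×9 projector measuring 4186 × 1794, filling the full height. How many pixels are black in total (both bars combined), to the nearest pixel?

That makes the image 3318.9000 px wide (1794 × 1.850).
Leftover width: 4186 − 3318.9000 = 867.1000 px.
Bar area = 867.1000 × 1794 ≈ 1555577 px.

1555577 pixels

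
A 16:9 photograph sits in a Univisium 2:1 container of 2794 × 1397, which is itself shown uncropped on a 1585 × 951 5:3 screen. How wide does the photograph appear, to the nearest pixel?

First fit — 16:9 into 2794×1397 spans the height: 2483.56 × 1397.00.
The Univisium 2:1 canvas is width-limited in 1585×951, giving 1585.00 × 792.50; scale factor 0.5673.
Applying the same ×0.5673: 2483.56 → 1408.89.

1409 px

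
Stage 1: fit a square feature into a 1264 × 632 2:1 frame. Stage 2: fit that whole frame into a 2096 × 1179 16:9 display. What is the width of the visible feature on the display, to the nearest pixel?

1048 px

Inside the 1264×632 canvas the feature is height-limited at 632.00 × 632.00.
Second fit — the 2:1 canvas into 2096×1179 spans the width: 2096.00 × 1048.00 (×1.6582 from 1264×632).
The feature scales with it: width 632.00 × 1.6582 ≈ 1048.00.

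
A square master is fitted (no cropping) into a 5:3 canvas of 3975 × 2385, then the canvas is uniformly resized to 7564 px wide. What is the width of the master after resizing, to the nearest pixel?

At 3975×2385 the master is height-limited, so width = 2385 × 1/1 ≈ 2385.00 px.
Scaling 3975 → 7564 is ×1.9029, so the width becomes 2385.00 × 1.9029 ≈ 4538.40 px.

4538 px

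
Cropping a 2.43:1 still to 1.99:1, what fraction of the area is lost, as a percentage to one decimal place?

1.99:1 is narrower than 2.43:1, so the crop keeps the full height and trims the width.
Area ratio = (1.990)/(2.430) = 81.89%; the remaining 18.11% is cropped out.

18.1%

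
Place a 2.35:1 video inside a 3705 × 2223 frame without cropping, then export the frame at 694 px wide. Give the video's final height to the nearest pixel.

295 px

Fitted into 3705×2223, the video spans the width; its height is 3705 / 2.350 ≈ 1576.60 px.
Resizing to 694 px wide multiplies everything by 0.1873: 1576.60 → 295.32 px.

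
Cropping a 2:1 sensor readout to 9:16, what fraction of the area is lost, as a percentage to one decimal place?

9:16 is narrower than 2:1, so the crop keeps the full height and trims the width.
Fraction kept = (0.562)/(2.000) ≈ 28.12%, so 71.88% is lost.

71.9%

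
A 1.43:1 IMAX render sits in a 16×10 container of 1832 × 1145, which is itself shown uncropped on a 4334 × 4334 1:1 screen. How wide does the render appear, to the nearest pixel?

3874 px

1.43:1 IMAX in 1832×1145: fills the height, so the render is 1637.35 × 1145.00.
The 16×10 canvas is width-limited in 4334×4334, giving 4334.00 × 2708.75; scale factor 2.3657.
Applying the same ×2.3657: 1637.35 → 3873.51.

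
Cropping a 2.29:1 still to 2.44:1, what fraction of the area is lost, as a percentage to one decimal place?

6.1%

2.44:1 is wider than 2.29:1, so the crop keeps the full width and trims the height.
Fraction kept = (2.290)/(2.440) ≈ 93.85%, so 6.15% is lost.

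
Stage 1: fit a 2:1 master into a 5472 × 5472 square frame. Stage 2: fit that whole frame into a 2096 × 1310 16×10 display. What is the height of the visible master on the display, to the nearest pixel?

655 px

Inside the 5472×5472 canvas the master is width-limited at 5472.00 × 2736.00.
The square canvas is height-limited in 2096×1310, giving 1310.00 × 1310.00; scale factor 0.2394.
So the master's height is 2736.00 × 0.2394 ≈ 655.00.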